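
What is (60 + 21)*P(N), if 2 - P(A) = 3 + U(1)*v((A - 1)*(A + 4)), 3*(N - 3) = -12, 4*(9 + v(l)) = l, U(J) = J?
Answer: 1539/2 ≈ 769.50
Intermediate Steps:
v(l) = -9 + l/4
N = -1 (N = 3 + (1/3)*(-12) = 3 - 4 = -1)
P(A) = 8 - (-1 + A)*(4 + A)/4 (P(A) = 2 - (3 + 1*(-9 + ((A - 1)*(A + 4))/4)) = 2 - (3 + 1*(-9 + ((-1 + A)*(4 + A))/4)) = 2 - (3 + 1*(-9 + (-1 + A)*(4 + A)/4)) = 2 - (3 + (-9 + (-1 + A)*(4 + A)/4)) = 2 - (-6 + (-1 + A)*(4 + A)/4) = 2 + (6 - (-1 + A)*(4 + A)/4) = 8 - (-1 + A)*(4 + A)/4)
(60 + 21)*P(N) = (60 + 21)*(9 - 3/4*(-1) - 1/4*(-1)**2) = 81*(9 + 3/4 - 1/4*1) = 81*(9 + 3/4 - 1/4) = 81*(19/2) = 1539/2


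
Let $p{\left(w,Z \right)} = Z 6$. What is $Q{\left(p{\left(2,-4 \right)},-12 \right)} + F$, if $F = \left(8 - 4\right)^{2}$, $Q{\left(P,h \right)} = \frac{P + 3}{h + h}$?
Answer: $\frac{135}{8} \approx 16.875$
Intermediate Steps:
$p{\left(w,Z \right)} = 6 Z$
$Q{\left(P,h \right)} = \frac{3 + P}{2 h}$
$F = 16$ ($F = 4^{2} = 16$)
$Q{\left(p{\left(2,-4 \right)},-12 \right)} + F = \frac{3 + 6 \left(-4\right)}{2 \left(-12\right)} + 16 = \frac{1}{2} \left(- \frac{1}{12}\right) \left(3 - 24\right) + 16 = \frac{1}{2} \left(- \frac{1}{12}\right) \left(-21\right) + 16 = \frac{7}{8} + 16 = \frac{135}{8}$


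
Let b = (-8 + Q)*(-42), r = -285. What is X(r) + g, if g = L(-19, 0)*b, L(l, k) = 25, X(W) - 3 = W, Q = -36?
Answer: 45918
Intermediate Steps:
b = 1848 (b = (-8 - 36)*(-42) = -44*(-42) = 1848)
X(W) = 3 + W
g = 46200 (g = 25*1848 = 46200)
X(r) + g = (3 - 285) + 46200 = -282 + 46200 = 45918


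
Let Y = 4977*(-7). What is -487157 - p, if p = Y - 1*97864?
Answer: -354454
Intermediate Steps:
Y = -34839
p = -132703 (p = -34839 - 1*97864 = -34839 - 97864 = -132703)
-487157 - p = -487157 - 1*(-132703) = -487157 + 132703 = -354454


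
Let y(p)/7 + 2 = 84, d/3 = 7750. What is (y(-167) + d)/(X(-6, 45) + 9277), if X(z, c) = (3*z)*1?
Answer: 23824/9259 ≈ 2.5731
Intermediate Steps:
d = 23250 (d = 3*7750 = 23250)
X(z, c) = 3*z
y(p) = 574 (y(p) = -14 + 7*84 = -14 + 588 = 574)
(y(-167) + d)/(X(-6, 45) + 9277) = (574 + 23250)/(3*(-6) + 9277) = 23824/(-18 + 9277) = 23824/9259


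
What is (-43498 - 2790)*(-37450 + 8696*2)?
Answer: 928444704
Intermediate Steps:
(-43498 - 2790)*(-37450 + 8696*2) = -46288*(-37450 + 17392) = -46288*(-20058) = 928444704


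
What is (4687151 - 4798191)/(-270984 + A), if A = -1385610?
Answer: 55520/828297 ≈ 0.067029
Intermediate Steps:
(4687151 - 4798191)/(-270984 + A) = (4687151 - 4798191)/(-270984 - 1385610) = -111040/(-1656594) = -111040*(-1/1656594) = 55520/828297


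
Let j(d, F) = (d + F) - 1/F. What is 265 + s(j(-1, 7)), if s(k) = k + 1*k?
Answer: 1937/7 ≈ 276.71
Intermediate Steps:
j(d, F) = F + d - 1/F (j(d, F) = (F + d) - 1/F = F + d - 1/F)
s(k) = 2*k (s(k) = k + k = 2*k)
265 + s(j(-1, 7)) = 265 + 2*(7 - 1 - 1/7) = 265 + 2*(41/7) = 265 + 82/7 = 1937/7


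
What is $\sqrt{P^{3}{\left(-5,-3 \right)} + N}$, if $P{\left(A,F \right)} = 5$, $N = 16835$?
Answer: $8 \sqrt{265} \approx 130.23$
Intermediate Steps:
$\sqrt{P^{3}{\left(-5,-3 \right)} + N} = \sqrt{5^{3} + 16835} = \sqrt{125 + 16835} = \sqrt{16960} = 8 \sqrt{265}$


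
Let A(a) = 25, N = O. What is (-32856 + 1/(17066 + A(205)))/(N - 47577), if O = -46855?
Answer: 561541895/1613937312 ≈ 0.34793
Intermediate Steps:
N = -46855
(-32856 + 1/(17066 + A(205)))/(N - 47577) = (-32856 + 1/(17066 + 25))/(-46855 - 47577) = (-32856 + 1/17091)/(-94432) = (-32856 + 1/17091)*(-1/94432) = -561541895/17091*(-1/94432) = 561541895/1613937312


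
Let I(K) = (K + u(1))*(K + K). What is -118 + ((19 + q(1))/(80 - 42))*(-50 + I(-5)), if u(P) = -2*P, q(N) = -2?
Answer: -2072/19 ≈ -109.05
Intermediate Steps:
I(K) = 2*K*(-2 + K) (I(K) = (K - 2*1)*(K + K) = (K - 2)*(2*K) = (-2 + K)*(2*K) = 2*K*(-2 + K))
-118 + ((19 + q(1))/(80 - 42))*(-50 + I(-5)) = -118 + ((19 - 2)/(80 - 42))*(-50 + 2*(-5)*(-2 - 5)) = -118 + (17/38)*(-50 + 2*(-5)*(-7)) = -118 + (17*(1/38))*(-50 + 70) = -118 + (17/38)*20 = -118 + 170/19 = -2072/19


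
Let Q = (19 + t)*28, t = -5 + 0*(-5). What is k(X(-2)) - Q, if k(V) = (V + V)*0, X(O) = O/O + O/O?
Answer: -392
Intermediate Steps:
t = -5 (t = -5 + 0 = -5)
X(O) = 2 (X(O) = 1 + 1 = 2)
Q = 392 (Q = (19 - 5)*28 = 14*28 = 392)
k(V) = 0 (k(V) = (2*V)*0 = 0)
k(X(-2)) - Q = 0 - 1*392 = 0 - 392 = -392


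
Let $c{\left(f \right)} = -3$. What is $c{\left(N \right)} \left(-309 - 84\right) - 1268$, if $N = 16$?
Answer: $-89$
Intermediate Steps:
$c{\left(N \right)} \left(-309 - 84\right) - 1268 = - 3 \left(-309 - 84\right) - 1268 = \left(-3\right) \left(-393\right) - 1268 = 1179 - 1268 = -89$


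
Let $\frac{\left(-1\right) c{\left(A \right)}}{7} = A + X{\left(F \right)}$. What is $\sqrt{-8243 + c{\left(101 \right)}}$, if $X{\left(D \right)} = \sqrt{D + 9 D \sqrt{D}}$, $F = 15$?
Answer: $\sqrt{-8950 - 7 \sqrt{15} \sqrt{1 + 9 \sqrt{15}}} \approx 95.459 i$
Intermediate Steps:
$X{\left(D \right)} = \sqrt{D + 9 D^{\frac{3}{2}}}$
$c{\left(A \right)} = - 7 A - 7 \sqrt{15 + 135 \sqrt{15}}$ ($c{\left(A \right)} = - 7 \left(A + \sqrt{15 + 9 \cdot 15^{\frac{3}{2}}}\right) = - 7 \left(A + \sqrt{15 + 9 \cdot 15 \sqrt{15}}\right) = - 7 \left(A + \sqrt{15 + 135 \sqrt{15}}\right) = - 7 A - 7 \sqrt{15 + 135 \sqrt{15}}$)
$\sqrt{-8243 + c{\left(101 \right)}} = \sqrt{-8243 - \left(707 + 7 \sqrt{15 + 135 \sqrt{15}}\right)} = \sqrt{-8950 - 7 \sqrt{15 + 135 \sqrt{15}}}$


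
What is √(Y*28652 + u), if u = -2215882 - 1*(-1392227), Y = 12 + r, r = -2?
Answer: I*√537135 ≈ 732.89*I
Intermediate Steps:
Y = 10 (Y = 12 - 2 = 10)
u = -823655 (u = -2215882 + 1392227 = -823655)
√(Y*28652 + u) = √(10*28652 - 823655) = √(286520 - 823655) = √(-537135) = I*√537135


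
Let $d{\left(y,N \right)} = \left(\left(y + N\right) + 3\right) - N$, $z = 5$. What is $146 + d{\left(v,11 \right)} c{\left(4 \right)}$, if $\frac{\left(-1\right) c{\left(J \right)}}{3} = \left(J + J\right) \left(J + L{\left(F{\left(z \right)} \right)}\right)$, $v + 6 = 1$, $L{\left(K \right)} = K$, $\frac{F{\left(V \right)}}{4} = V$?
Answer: $1298$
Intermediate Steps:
$F{\left(V \right)} = 4 V$
$v = -5$ ($v = -6 + 1 = -5$)
$d{\left(y,N \right)} = 3 + y$ ($d{\left(y,N \right)} = \left(\left(N + y\right) + 3\right) - N = \left(3 + N + y\right) - N = 3 + y$)
$c{\left(J \right)} = - 6 J \left(20 + J\right)$ ($c{\left(J \right)} = - 3 \left(J + J\right) \left(J + 4 \cdot 5\right) = - 3 \cdot 2 J \left(J + 20\right) = - 3 \cdot 2 J \left(20 + J\right) = - 6 J \left(20 + J\right)$)
$146 + d{\left(v,11 \right)} c{\left(4 \right)} = 146 + \left(3 - 5\right) \left(\left(-6\right) 4 \left(20 + 4\right)\right) = 146 - 2 \left(\left(-6\right) 4 \cdot 24\right) = 146 - -1152 = 146 + 1152 = 1298$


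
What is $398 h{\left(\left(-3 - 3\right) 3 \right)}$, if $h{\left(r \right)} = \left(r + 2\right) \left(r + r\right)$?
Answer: $229248$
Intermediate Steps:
$h{\left(r \right)} = 2 r \left(2 + r\right)$ ($h{\left(r \right)} = \left(2 + r\right) 2 r = 2 r \left(2 + r\right)$)
$398 h{\left(\left(-3 - 3\right) 3 \right)} = 398 \cdot 2 \left(-3 - 3\right) 3 \left(2 + \left(-3 - 3\right) 3\right) = 398 \cdot 2 \left(\left(-6\right) 3\right) \left(2 - 18\right) = 398 \cdot 2 \left(-18\right) \left(2 - 18\right) = 398 \cdot 2 \left(-18\right) \left(-16\right) = 398 \cdot 576 = 229248$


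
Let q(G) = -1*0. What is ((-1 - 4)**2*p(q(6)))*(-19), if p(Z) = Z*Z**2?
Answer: 0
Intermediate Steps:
q(G) = 0
p(Z) = Z**3
((-1 - 4)**2*p(q(6)))*(-19) = ((-1 - 4)**2*0**3)*(-19) = ((-5)**2*0)*(-19) = (25*0)*(-19) = 0*(-19) = 0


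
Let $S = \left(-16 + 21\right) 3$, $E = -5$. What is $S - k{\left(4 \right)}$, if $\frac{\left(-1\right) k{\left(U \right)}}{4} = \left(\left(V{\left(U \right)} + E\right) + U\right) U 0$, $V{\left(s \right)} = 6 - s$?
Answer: $15$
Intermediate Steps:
$S = 15$ ($S = 5 \cdot 3 = 15$)
$k{\left(U \right)} = 0$ ($k{\left(U \right)} = - 4 \left(\left(\left(6 - U\right) - 5\right) + U\right) U 0 = - 4 \left(\left(1 - U\right) + U\right) U 0 = - 4 \cdot 1 U 0 = - 4 U 0 = \left(-4\right) 0 = 0$)
$S - k{\left(4 \right)} = 15 - 0 = 15 + 0 = 15$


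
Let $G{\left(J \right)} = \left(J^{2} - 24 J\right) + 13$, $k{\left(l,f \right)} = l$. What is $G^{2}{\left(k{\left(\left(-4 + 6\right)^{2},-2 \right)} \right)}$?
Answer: $4489$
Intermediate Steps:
$G{\left(J \right)} = 13 + J^{2} - 24 J$
$G^{2}{\left(k{\left(\left(-4 + 6\right)^{2},-2 \right)} \right)} = \left(13 + \left(\left(-4 + 6\right)^{2}\right)^{2} - 24 \left(-4 + 6\right)^{2}\right)^{2} = \left(13 + \left(2^{2}\right)^{2} - 24 \cdot 2^{2}\right)^{2} = \left(13 + 4^{2} - 96\right)^{2} = \left(13 + 16 - 96\right)^{2} = \left(-67\right)^{2} = 4489$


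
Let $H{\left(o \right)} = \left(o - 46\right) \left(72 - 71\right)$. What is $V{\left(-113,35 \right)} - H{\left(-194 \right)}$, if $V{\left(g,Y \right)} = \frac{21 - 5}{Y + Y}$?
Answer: $\frac{8408}{35} \approx 240.23$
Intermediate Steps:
$V{\left(g,Y \right)} = \frac{8}{Y}$ ($V{\left(g,Y \right)} = \frac{16}{2 Y} = 16 \frac{1}{2 Y} = \frac{8}{Y}$)
$H{\left(o \right)} = -46 + o$ ($H{\left(o \right)} = \left(-46 + o\right) 1 = -46 + o$)
$V{\left(-113,35 \right)} - H{\left(-194 \right)} = \frac{8}{35} - \left(-46 - 194\right) = 8 \cdot \frac{1}{35} - -240 = \frac{8}{35} + 240 = \frac{8408}{35}$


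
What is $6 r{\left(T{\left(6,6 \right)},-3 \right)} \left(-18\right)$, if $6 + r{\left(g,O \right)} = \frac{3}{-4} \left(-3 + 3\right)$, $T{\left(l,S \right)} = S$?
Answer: $648$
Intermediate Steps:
$r{\left(g,O \right)} = -6$ ($r{\left(g,O \right)} = -6 + \frac{3}{-4} \left(-3 + 3\right) = -6 + 3 \left(- \frac{1}{4}\right) 0 = -6 - 0 = -6 + 0 = -6$)
$6 r{\left(T{\left(6,6 \right)},-3 \right)} \left(-18\right) = 6 \left(-6\right) \left(-18\right) = \left(-36\right) \left(-18\right) = 648$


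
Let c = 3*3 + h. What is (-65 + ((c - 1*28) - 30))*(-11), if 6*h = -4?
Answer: 3784/3 ≈ 1261.3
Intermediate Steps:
h = -2/3 (h = (1/6)*(-4) = -2/3 ≈ -0.66667)
c = 25/3 (c = 3*3 - 2/3 = 9 - 2/3 = 25/3 ≈ 8.3333)
(-65 + ((c - 1*28) - 30))*(-11) = (-65 + ((25/3 - 1*28) - 30))*(-11) = (-65 + ((25/3 - 28) - 30))*(-11) = (-65 + (-59/3 - 30))*(-11) = (-65 - 149/3)*(-11) = -344/3*(-11) = 3784/3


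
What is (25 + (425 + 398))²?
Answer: 719104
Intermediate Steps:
(25 + (425 + 398))² = (25 + 823)² = 848² = 719104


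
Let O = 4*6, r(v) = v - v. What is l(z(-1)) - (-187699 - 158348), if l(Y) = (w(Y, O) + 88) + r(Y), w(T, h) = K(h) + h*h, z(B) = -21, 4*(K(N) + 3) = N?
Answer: 346714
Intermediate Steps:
r(v) = 0
K(N) = -3 + N/4
O = 24
w(T, h) = -3 + h**2 + h/4 (w(T, h) = (-3 + h/4) + h*h = (-3 + h/4) + h**2 = -3 + h**2 + h/4)
l(Y) = 667 (l(Y) = ((-3 + 24**2 + (1/4)*24) + 88) + 0 = ((-3 + 576 + 6) + 88) + 0 = (579 + 88) + 0 = 667 + 0 = 667)
l(z(-1)) - (-187699 - 158348) = 667 - (-187699 - 158348) = 667 - 1*(-346047) = 667 + 346047 = 346714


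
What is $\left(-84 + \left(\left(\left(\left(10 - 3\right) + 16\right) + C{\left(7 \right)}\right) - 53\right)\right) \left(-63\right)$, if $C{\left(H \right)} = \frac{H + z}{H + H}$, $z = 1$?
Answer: $7146$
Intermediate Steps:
$C{\left(H \right)} = \frac{1 + H}{2 H}$ ($C{\left(H \right)} = \frac{H + 1}{H + H} = \frac{1 + H}{2 H}$)
$\left(-84 + \left(\left(\left(\left(10 - 3\right) + 16\right) + C{\left(7 \right)}\right) - 53\right)\right) \left(-63\right) = \left(-84 - \left(30 - \frac{1 + 7}{2 \cdot 7}\right)\right) \left(-63\right) = \left(-84 - \left(30 - \frac{4}{7}\right)\right) \left(-63\right) = \left(-84 + \left(\left(23 + \frac{4}{7}\right) - 53\right)\right) \left(-63\right) = \left(-84 + \left(\frac{165}{7} - 53\right)\right) \left(-63\right) = \left(-84 - \frac{206}{7}\right) \left(-63\right) = \left(- \frac{794}{7}\right) \left(-63\right) = 7146$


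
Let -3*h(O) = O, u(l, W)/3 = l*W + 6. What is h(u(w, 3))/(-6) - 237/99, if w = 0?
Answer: -46/33 ≈ -1.3939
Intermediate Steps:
u(l, W) = 18 + 3*W*l (u(l, W) = 3*(l*W + 6) = 3*(W*l + 6) = 3*(6 + W*l) = 18 + 3*W*l)
h(O) = -O/3
h(u(w, 3))/(-6) - 237/99 = -(18 + 3*3*0)/3/(-6) - 237/99 = -(18 + 0)/3*(-⅙) - 237*1/99 = -⅓*18*(-⅙) - 79/33 = -6*(-⅙) - 79/33 = 1 - 79/33 = -46/33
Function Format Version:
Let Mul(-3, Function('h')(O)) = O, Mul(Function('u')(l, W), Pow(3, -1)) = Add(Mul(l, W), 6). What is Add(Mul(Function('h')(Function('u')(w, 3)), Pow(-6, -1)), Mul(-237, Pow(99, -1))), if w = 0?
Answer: Rational(-46, 33) ≈ -1.3939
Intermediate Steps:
Function('u')(l, W) = Add(18, Mul(3, W, l)) (Function('u')(l, W) = Mul(3, Add(Mul(l, W), 6)) = Mul(3, Add(Mul(W, l), 6)) = Mul(3, Add(6, Mul(W, l))) = Add(18, Mul(3, W, l)))
Function('h')(O) = Mul(Rational(-1, 3), O)
Add(Mul(Function('h')(Function('u')(w, 3)), Pow(-6, -1)), Mul(-237, Pow(99, -1))) = Add(Mul(Mul(Rational(-1, 3), Add(18, Mul(3, 3, 0))), Pow(-6, -1)), Mul(-237, Pow(99, -1))) = Add(Mul(Mul(Rational(-1, 3), Add(18, 0)), Rational(-1, 6)), Mul(-237, Rational(1, 99))) = Add(Mul(Mul(Rational(-1, 3), 18), Rational(-1, 6)), Rational(-79, 33)) = Add(Mul(-6, Rational(-1, 6)), Rational(-79, 33)) = Add(1, Rational(-79, 33)) = Rational(-46, 33)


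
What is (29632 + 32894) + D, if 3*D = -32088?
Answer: 51830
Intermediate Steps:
D = -10696 (D = (⅓)*(-32088) = -10696)
(29632 + 32894) + D = (29632 + 32894) - 10696 = 62526 - 10696 = 51830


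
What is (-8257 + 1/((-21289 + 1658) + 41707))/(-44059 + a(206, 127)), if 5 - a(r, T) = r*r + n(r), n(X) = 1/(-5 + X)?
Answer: 36638587731/383780023316 ≈ 0.095468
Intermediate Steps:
a(r, T) = 5 - r² - 1/(-5 + r) (a(r, T) = 5 - (r*r + 1/(-5 + r)) = 5 - (r² + 1/(-5 + r)) = 5 + (-r² - 1/(-5 + r)) = 5 - r² - 1/(-5 + r))
(-8257 + 1/((-21289 + 1658) + 41707))/(-44059 + a(206, 127)) = (-8257 + 1/((-21289 + 1658) + 41707))/(-44059 + (-1 + (-5 + 206)*(5 - 1*206²))/(-5 + 206)) = (-8257 + 1/(-19631 + 41707))/(-44059 + (-1 + 201*(5 - 1*42436))/201) = (-8257 + 1/22076)/(-44059 + (-1 + 201*(5 - 42436))/201) = (-8257 + 1/22076)/(-44059 + (-1 + 201*(-42431))/201) = -182281531/(22076*(-44059 + (-1 - 8528631)/201)) = -182281531/(22076*(-44059 + (1/201)*(-8528632))) = -182281531/(22076*(-44059 - 8528632/201)) = -182281531/(22076*(-17384491/201)) = -182281531/22076*(-201/17384491) = 36638587731/383780023316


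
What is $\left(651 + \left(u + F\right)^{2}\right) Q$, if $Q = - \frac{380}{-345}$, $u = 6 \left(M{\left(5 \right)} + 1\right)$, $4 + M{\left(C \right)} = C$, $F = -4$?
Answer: $\frac{54340}{69} \approx 787.54$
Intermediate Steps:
$M{\left(C \right)} = -4 + C$
$u = 12$ ($u = 6 \left(\left(-4 + 5\right) + 1\right) = 6 \left(1 + 1\right) = 6 \cdot 2 = 12$)
$Q = \frac{76}{69}$ ($Q = \left(-380\right) \left(- \frac{1}{345}\right) = \frac{76}{69} \approx 1.1014$)
$\left(651 + \left(u + F\right)^{2}\right) Q = \left(651 + \left(12 - 4\right)^{2}\right) \frac{76}{69} = \left(651 + 8^{2}\right) \frac{76}{69} = \left(651 + 64\right) \frac{76}{69} = 715 \cdot \frac{76}{69} = \frac{54340}{69}$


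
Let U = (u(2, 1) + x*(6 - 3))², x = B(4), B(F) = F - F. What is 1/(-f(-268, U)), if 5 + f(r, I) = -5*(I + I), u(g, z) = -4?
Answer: 1/165 ≈ 0.0060606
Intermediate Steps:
B(F) = 0
x = 0
U = 16 (U = (-4 + 0*(6 - 3))² = (-4 + 0*3)² = (-4 + 0)² = (-4)² = 16)
f(r, I) = -5 - 10*I (f(r, I) = -5 - 5*(I + I) = -5 - 10*I)
1/(-f(-268, U)) = 1/(-(-5 - 10*16)) = 1/(-(-5 - 160)) = 1/(-1*(-165)) = 1/165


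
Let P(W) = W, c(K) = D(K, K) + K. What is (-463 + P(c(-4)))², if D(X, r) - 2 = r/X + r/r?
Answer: 214369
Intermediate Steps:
D(X, r) = 3 + r/X (D(X, r) = 2 + (r/X + r/r) = 2 + (r/X + 1) = 2 + (1 + r/X) = 3 + r/X)
c(K) = 4 + K (c(K) = (3 + K/K) + K = (3 + 1) + K = 4 + K)
(-463 + P(c(-4)))² = (-463 + (4 - 4))² = (-463 + 0)² = (-463)² = 214369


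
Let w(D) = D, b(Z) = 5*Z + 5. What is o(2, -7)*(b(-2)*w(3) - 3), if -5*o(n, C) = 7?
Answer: 126/5 ≈ 25.200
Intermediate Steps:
b(Z) = 5 + 5*Z
o(n, C) = -7/5 (o(n, C) = -⅕*7 = -7/5)
o(2, -7)*(b(-2)*w(3) - 3) = -7*((5 + 5*(-2))*3 - 3)/5 = -7*((5 - 10)*3 - 3)/5 = -7*(-5*3 - 3)/5 = -7*(-15 - 3)/5 = -7/5*(-18) = 126/5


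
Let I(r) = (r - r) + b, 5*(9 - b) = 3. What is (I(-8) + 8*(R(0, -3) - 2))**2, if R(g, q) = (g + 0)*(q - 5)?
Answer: 1444/25 ≈ 57.760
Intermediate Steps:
b = 42/5 (b = 9 - 1/5*3 = 9 - 3/5 = 42/5 ≈ 8.4000)
R(g, q) = g*(-5 + q)
I(r) = 42/5 (I(r) = (r - r) + 42/5 = 0 + 42/5 = 42/5)
(I(-8) + 8*(R(0, -3) - 2))**2 = (42/5 + 8*(0*(-5 - 3) - 2))**2 = (42/5 + 8*(0*(-8) - 2))**2 = (42/5 + 8*(0 - 2))**2 = (42/5 + 8*(-2))**2 = (42/5 - 16)**2 = (-38/5)**2 = 1444/25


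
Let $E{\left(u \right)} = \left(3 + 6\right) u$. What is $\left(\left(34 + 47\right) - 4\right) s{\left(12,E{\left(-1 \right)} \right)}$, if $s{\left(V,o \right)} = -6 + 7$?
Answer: $77$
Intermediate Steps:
$E{\left(u \right)} = 9 u$
$s{\left(V,o \right)} = 1$
$\left(\left(34 + 47\right) - 4\right) s{\left(12,E{\left(-1 \right)} \right)} = \left(\left(34 + 47\right) - 4\right) 1 = \left(81 - 4\right) 1 = 77 \cdot 1 = 77$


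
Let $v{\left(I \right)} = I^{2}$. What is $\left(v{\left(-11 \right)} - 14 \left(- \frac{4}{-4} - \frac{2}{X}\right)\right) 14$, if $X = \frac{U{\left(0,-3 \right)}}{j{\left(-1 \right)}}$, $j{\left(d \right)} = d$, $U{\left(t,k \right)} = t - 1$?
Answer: $1890$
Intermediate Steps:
$U{\left(t,k \right)} = -1 + t$
$X = 1$ ($X = \frac{-1 + 0}{-1} = \left(-1\right) \left(-1\right) = 1$)
$\left(v{\left(-11 \right)} - 14 \left(- \frac{4}{-4} - \frac{2}{X}\right)\right) 14 = \left(\left(-11\right)^{2} - 14 \left(- \frac{4}{-4} - \frac{2}{1}\right)\right) 14 = \left(121 - 14 \left(\left(-4\right) \left(- \frac{1}{4}\right) - 2\right)\right) 14 = \left(121 - 14 \left(1 - 2\right)\right) 14 = \left(121 - -14\right) 14 = \left(121 + 14\right) 14 = 135 \cdot 14 = 1890$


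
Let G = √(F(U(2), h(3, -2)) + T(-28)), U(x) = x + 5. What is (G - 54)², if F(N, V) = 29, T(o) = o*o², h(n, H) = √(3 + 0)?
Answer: (54 - I*√21923)² ≈ -19007.0 - 15991.0*I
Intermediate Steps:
h(n, H) = √3
U(x) = 5 + x
T(o) = o³
G = I*√21923 (G = √(29 + (-28)³) = √(29 - 21952) = √(-21923) = I*√21923 ≈ 148.06*I)
(G - 54)² = (I*√21923 - 54)² = (-54 + I*√21923)²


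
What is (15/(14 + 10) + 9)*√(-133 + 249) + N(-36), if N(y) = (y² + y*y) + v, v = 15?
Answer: 2607 + 77*√29/4 ≈ 2710.7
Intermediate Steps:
N(y) = 15 + 2*y² (N(y) = (y² + y*y) + 15 = (y² + y²) + 15 = 2*y² + 15 = 15 + 2*y²)
(15/(14 + 10) + 9)*√(-133 + 249) + N(-36) = (15/(14 + 10) + 9)*√(-133 + 249) + (15 + 2*(-36)²) = (15/24 + 9)*√116 + (15 + 2*1296) = (15*(1/24) + 9)*(2*√29) + (15 + 2592) = (5/8 + 9)*(2*√29) + 2607 = 77*(2*√29)/8 + 2607 = 77*√29/4 + 2607 = 2607 + 77*√29/4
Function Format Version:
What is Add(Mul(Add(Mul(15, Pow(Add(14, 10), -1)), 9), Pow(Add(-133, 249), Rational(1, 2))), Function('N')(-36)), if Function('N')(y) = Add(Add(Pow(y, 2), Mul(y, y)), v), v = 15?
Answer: Add(2607, Mul(Rational(77, 4), Pow(29, Rational(1, 2)))) ≈ 2710.7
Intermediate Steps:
Function('N')(y) = Add(15, Mul(2, Pow(y, 2))) (Function('N')(y) = Add(Add(Pow(y, 2), Mul(y, y)), 15) = Add(Add(Pow(y, 2), Pow(y, 2)), 15) = Add(Mul(2, Pow(y, 2)), 15) = Add(15, Mul(2, Pow(y, 2))))
Add(Mul(Add(Mul(15, Pow(Add(14, 10), -1)), 9), Pow(Add(-133, 249), Rational(1, 2))), Function('N')(-36)) = Add(Mul(Add(Mul(15, Pow(Add(14, 10), -1)), 9), Pow(Add(-133, 249), Rational(1, 2))), Add(15, Mul(2, Pow(-36, 2)))) = Add(Mul(Add(Mul(15, Pow(24, -1)), 9), Pow(116, Rational(1, 2))), Add(15, Mul(2, 1296))) = Add(Mul(Add(Mul(15, Rational(1, 24)), 9), Mul(2, Pow(29, Rational(1, 2)))), Add(15, 2592)) = Add(Mul(Add(Rational(5, 8), 9), Mul(2, Pow(29, Rational(1, 2)))), 2607) = Add(Mul(Rational(77, 8), Mul(2, Pow(29, Rational(1, 2)))), 2607) = Add(Mul(Rational(77, 4), Pow(29, Rational(1, 2))), 2607) = Add(2607, Mul(Rational(77, 4), Pow(29, Rational(1, 2))))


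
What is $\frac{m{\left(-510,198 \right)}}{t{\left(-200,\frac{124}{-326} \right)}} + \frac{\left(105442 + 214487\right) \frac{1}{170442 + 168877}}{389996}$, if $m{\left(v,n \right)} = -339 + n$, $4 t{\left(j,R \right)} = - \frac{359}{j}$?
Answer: $- \frac{14927168232412689}{47507565927916} \approx -314.21$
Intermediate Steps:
$t{\left(j,R \right)} = - \frac{359}{4 j}$ ($t{\left(j,R \right)} = \frac{\left(-359\right) \frac{1}{j}}{4} = - \frac{359}{4 j}$)
$\frac{m{\left(-510,198 \right)}}{t{\left(-200,\frac{124}{-326} \right)}} + \frac{\left(105442 + 214487\right) \frac{1}{170442 + 168877}}{389996} = \frac{-339 + 198}{\left(- \frac{359}{4}\right) \frac{1}{-200}} + \frac{\left(105442 + 214487\right) \frac{1}{170442 + 168877}}{389996} = - \frac{141}{\left(- \frac{359}{4}\right) \left(- \frac{1}{200}\right)} + \frac{319929}{339319} \cdot \frac{1}{389996} = - \frac{141}{\frac{359}{800}} + 319929 \cdot \frac{1}{339319} \cdot \frac{1}{389996} = \left(-141\right) \frac{800}{359} + \frac{319929}{339319} \cdot \frac{1}{389996} = - \frac{112800}{359} + \frac{319929}{132333052724} = - \frac{14927168232412689}{47507565927916}$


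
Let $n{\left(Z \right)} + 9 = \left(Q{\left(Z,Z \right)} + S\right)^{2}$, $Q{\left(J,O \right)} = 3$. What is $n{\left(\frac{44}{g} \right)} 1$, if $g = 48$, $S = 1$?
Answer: $7$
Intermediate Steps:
$n{\left(Z \right)} = 7$ ($n{\left(Z \right)} = -9 + \left(3 + 1\right)^{2} = -9 + 4^{2} = -9 + 16 = 7$)
$n{\left(\frac{44}{g} \right)} 1 = 7 \cdot 1 = 7$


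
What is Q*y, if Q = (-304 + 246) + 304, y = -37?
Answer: -9102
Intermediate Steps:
Q = 246 (Q = -58 + 304 = 246)
Q*y = 246*(-37) = -9102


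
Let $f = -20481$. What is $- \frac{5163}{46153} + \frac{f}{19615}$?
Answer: $- \frac{1046531838}{905291095} \approx -1.156$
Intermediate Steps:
$- \frac{5163}{46153} + \frac{f}{19615} = - \frac{5163}{46153} - \frac{20481}{19615} = - \frac{1046531838}{905291095}$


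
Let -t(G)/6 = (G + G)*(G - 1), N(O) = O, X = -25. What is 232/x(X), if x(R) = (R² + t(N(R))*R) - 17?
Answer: 29/24451 ≈ 0.0011860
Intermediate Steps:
t(G) = -12*G*(-1 + G) (t(G) = -6*(G + G)*(G - 1) = -6*2*G*(-1 + G) = -12*G*(-1 + G))
x(R) = -17 + R² + 12*R²*(1 - R) (x(R) = (R² + (12*R*(1 - R))*R) - 17 = (R² + 12*R²*(1 - R)) - 17 = -17 + R² + 12*R²*(1 - R))
232/x(X) = 232/(-17 - 12*(-25)³ + 13*(-25)²) = 232/(-17 - 12*(-15625) + 13*625) = 232/(-17 + 187500 + 8125) = 232/195608 = 232*(1/195608) = 29/24451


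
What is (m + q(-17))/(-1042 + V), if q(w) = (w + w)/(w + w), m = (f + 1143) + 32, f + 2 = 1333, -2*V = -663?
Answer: -5014/1421 ≈ -3.5285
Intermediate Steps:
V = 663/2 (V = -½*(-663) = 663/2 ≈ 331.50)
f = 1331 (f = -2 + 1333 = 1331)
m = 2506 (m = (1331 + 1143) + 32 = 2474 + 32 = 2506)
q(w) = 1 (q(w) = (2*w)/((2*w)) = (2*w)*(1/(2*w)) = 1)
(m + q(-17))/(-1042 + V) = (2506 + 1)/(-1042 + 663/2) = 2507/(-1421/2) = 2507*(-2/1421) = -5014/1421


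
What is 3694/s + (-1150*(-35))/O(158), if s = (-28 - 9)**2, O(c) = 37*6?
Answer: 755707/4107 ≈ 184.00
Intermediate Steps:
O(c) = 222
s = 1369 (s = (-37)**2 = 1369)
3694/s + (-1150*(-35))/O(158) = 3694/1369 - 1150*(-35)/222 = 3694*(1/1369) + 40250*(1/222) = 3694/1369 + 20125/111 = 755707/4107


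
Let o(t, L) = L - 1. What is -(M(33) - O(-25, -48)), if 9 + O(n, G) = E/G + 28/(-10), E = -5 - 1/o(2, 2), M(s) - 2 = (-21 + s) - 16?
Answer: -387/40 ≈ -9.6750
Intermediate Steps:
M(s) = -35 + s (M(s) = 2 + ((-21 + s) - 16) = 2 + (-37 + s) = -35 + s)
o(t, L) = -1 + L
E = -6 (E = -5 - 1/(-1 + 2) = -5 - 1/1 = -5 - 1*1 = -5 - 1 = -6)
O(n, G) = -59/5 - 6/G (O(n, G) = -9 + (-6/G + 28/(-10)) = -9 + (-6/G + 28*(-⅒)) = -9 + (-6/G - 14/5) = -9 + (-14/5 - 6/G) = -59/5 - 6/G)
-(M(33) - O(-25, -48)) = -((-35 + 33) - (-59/5 - 6/(-48))) = -(-2 - (-59/5 - 6*(-1/48))) = -(-2 - (-59/5 + ⅛)) = -(-2 - 1*(-467/40)) = -(-2 + 467/40) = -1*387/40 = -387/40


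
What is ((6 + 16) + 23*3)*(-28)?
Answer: -2548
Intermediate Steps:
((6 + 16) + 23*3)*(-28) = (22 + 69)*(-28) = 91*(-28) = -2548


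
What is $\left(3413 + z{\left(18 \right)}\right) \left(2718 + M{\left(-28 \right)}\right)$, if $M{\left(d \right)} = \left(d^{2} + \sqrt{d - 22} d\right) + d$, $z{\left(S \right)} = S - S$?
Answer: $11856762 - 477820 i \sqrt{2} \approx 1.1857 \cdot 10^{7} - 6.7574 \cdot 10^{5} i$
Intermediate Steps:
$z{\left(S \right)} = 0$
$M{\left(d \right)} = d + d^{2} + d \sqrt{-22 + d}$ ($M{\left(d \right)} = \left(d^{2} + \sqrt{-22 + d} d\right) + d = \left(d^{2} + d \sqrt{-22 + d}\right) + d = d + d^{2} + d \sqrt{-22 + d}$)
$\left(3413 + z{\left(18 \right)}\right) \left(2718 + M{\left(-28 \right)}\right) = \left(3413 + 0\right) \left(2718 - 28 \left(1 - 28 + \sqrt{-22 - 28}\right)\right) = 3413 \left(2718 - 28 \left(1 - 28 + \sqrt{-50}\right)\right) = 3413 \left(2718 - 28 \left(1 - 28 + 5 i \sqrt{2}\right)\right) = 3413 \left(2718 - 28 \left(-27 + 5 i \sqrt{2}\right)\right) = 3413 \left(2718 + \left(756 - 140 i \sqrt{2}\right)\right) = 3413 \left(3474 - 140 i \sqrt{2}\right) = 11856762 - 477820 i \sqrt{2}$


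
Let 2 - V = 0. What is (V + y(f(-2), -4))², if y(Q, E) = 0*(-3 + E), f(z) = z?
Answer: 4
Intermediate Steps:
y(Q, E) = 0
V = 2 (V = 2 - 1*0 = 2 + 0 = 2)
(V + y(f(-2), -4))² = (2 + 0)² = 2² = 4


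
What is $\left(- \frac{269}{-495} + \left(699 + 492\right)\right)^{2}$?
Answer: $\frac{347880554596}{245025} \approx 1.4198 \cdot 10^{6}$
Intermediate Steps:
$\left(- \frac{269}{-495} + \left(699 + 492\right)\right)^{2} = \left(\left(-269\right) \left(- \frac{1}{495}\right) + 1191\right)^{2} = \left(\frac{269}{495} + 1191\right)^{2} = \left(\frac{589814}{495}\right)^{2} = \frac{347880554596}{245025}$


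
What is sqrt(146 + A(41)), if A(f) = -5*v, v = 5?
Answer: 11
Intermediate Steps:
A(f) = -25 (A(f) = -5*5 = -25)
sqrt(146 + A(41)) = sqrt(146 - 25) = sqrt(121) = 11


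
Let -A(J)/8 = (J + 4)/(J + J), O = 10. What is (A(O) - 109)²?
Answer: 328329/25 ≈ 13133.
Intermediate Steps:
A(J) = -4*(4 + J)/J (A(J) = -8*(J + 4)/(J + J) = -8*(4 + J)/(2*J) = -8*(4 + J)*1/(2*J) = -4*(4 + J)/J)
(A(O) - 109)² = ((-4 - 16/10) - 109)² = ((-4 - 16*⅒) - 109)² = ((-4 - 8/5) - 109)² = (-28/5 - 109)² = (-573/5)² = 328329/25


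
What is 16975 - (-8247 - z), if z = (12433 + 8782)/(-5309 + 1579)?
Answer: 18811369/746 ≈ 25216.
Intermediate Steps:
z = -4243/746 (z = 21215/(-3730) = 21215*(-1/3730) = -4243/746 ≈ -5.6877)
16975 - (-8247 - z) = 16975 - (-8247 - 1*(-4243/746)) = 16975 - (-8247 + 4243/746) = 16975 - 1*(-6148019/746) = 16975 + 6148019/746 = 18811369/746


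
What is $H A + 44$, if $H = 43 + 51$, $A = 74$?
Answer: $7000$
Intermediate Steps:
$H = 94$
$H A + 44 = 94 \cdot 74 + 44 = 6956 + 44 = 7000$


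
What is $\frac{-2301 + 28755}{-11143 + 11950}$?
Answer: $\frac{8818}{269} \approx 32.781$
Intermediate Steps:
$\frac{-2301 + 28755}{-11143 + 11950} = \frac{26454}{807} = 26454 \cdot \frac{1}{807} = \frac{8818}{269}$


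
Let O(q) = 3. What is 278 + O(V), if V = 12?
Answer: 281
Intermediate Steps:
278 + O(V) = 278 + 3 = 281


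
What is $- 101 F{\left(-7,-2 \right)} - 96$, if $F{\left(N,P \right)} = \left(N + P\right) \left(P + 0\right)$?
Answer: $-1914$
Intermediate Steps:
$F{\left(N,P \right)} = P \left(N + P\right)$ ($F{\left(N,P \right)} = \left(N + P\right) P = P \left(N + P\right)$)
$- 101 F{\left(-7,-2 \right)} - 96 = - 101 \left(- 2 \left(-7 - 2\right)\right) - 96 = - 101 \left(\left(-2\right) \left(-9\right)\right) - 96 = \left(-101\right) 18 - 96 = -1818 - 96 = -1914$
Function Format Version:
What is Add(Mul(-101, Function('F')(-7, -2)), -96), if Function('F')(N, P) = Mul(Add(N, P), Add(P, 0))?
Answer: -1914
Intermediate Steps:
Function('F')(N, P) = Mul(P, Add(N, P)) (Function('F')(N, P) = Mul(Add(N, P), P) = Mul(P, Add(N, P)))
Add(Mul(-101, Function('F')(-7, -2)), -96) = Add(Mul(-101, Mul(-2, Add(-7, -2))), -96) = Add(Mul(-101, Mul(-2, -9)), -96) = Add(Mul(-101, 18), -96) = Add(-1818, -96) = -1914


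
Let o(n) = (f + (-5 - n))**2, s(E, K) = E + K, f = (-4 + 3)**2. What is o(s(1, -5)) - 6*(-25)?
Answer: 150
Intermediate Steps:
f = 1 (f = (-1)**2 = 1)
o(n) = (-4 - n)**2 (o(n) = (1 + (-5 - n))**2 = (-4 - n)**2)
o(s(1, -5)) - 6*(-25) = (4 + (1 - 5))**2 - 6*(-25) = (4 - 4)**2 + 150 = 0**2 + 150 = 0 + 150 = 150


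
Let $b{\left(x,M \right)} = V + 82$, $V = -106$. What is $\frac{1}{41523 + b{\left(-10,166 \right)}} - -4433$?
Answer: $\frac{183965068}{41499} \approx 4433.0$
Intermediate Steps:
$b{\left(x,M \right)} = -24$ ($b{\left(x,M \right)} = -106 + 82 = -24$)
$\frac{1}{41523 + b{\left(-10,166 \right)}} - -4433 = \frac{1}{41523 - 24} - -4433 = \frac{1}{41499} + 4433 = \frac{183965068}{41499}$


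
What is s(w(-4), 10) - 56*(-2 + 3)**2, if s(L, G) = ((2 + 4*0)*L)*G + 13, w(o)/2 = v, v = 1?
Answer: -3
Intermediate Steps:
w(o) = 2 (w(o) = 2*1 = 2)
s(L, G) = 13 + 2*G*L (s(L, G) = ((2 + 0)*L)*G + 13 = (2*L)*G + 13 = 2*G*L + 13 = 13 + 2*G*L)
s(w(-4), 10) - 56*(-2 + 3)**2 = (13 + 2*10*2) - 56*(-2 + 3)**2 = (13 + 40) - 56*1**2 = 53 - 56*1 = 53 - 56 = -3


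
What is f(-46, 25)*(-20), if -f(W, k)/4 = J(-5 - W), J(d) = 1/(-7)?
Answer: -80/7 ≈ -11.429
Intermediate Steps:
J(d) = -⅐
f(W, k) = 4/7 (f(W, k) = -4*(-⅐) = 4/7)
f(-46, 25)*(-20) = (4/7)*(-20) = -80/7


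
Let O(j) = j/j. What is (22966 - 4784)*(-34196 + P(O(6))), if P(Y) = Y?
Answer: -621733490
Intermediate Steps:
O(j) = 1
(22966 - 4784)*(-34196 + P(O(6))) = (22966 - 4784)*(-34196 + 1) = 18182*(-34195) = -621733490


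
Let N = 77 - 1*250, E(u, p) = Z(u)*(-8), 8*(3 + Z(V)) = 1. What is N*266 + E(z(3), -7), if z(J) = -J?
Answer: -45995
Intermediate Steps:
Z(V) = -23/8 (Z(V) = -3 + (⅛)*1 = -3 + ⅛ = -23/8)
E(u, p) = 23 (E(u, p) = -23/8*(-8) = 23)
N = -173 (N = 77 - 250 = -173)
N*266 + E(z(3), -7) = -173*266 + 23 = -46018 + 23 = -45995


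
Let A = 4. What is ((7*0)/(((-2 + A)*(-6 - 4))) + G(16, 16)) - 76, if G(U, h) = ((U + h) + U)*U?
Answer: 692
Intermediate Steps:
G(U, h) = U*(h + 2*U) (G(U, h) = (h + 2*U)*U = U*(h + 2*U))
((7*0)/(((-2 + A)*(-6 - 4))) + G(16, 16)) - 76 = ((7*0)/(((-2 + 4)*(-6 - 4))) + 16*(16 + 2*16)) - 76 = (0/((2*(-10))) + 16*(16 + 32)) - 76 = (0/(-20) + 16*48) - 76 = (0*(-1/20) + 768) - 76 = (0 + 768) - 76 = 768 - 76 = 692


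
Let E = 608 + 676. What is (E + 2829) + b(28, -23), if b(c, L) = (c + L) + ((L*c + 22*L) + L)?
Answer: 2945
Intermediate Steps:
b(c, L) = c + 24*L + L*c (b(c, L) = (L + c) + ((22*L + L*c) + L) = (L + c) + (23*L + L*c) = c + 24*L + L*c)
E = 1284
(E + 2829) + b(28, -23) = (1284 + 2829) + (28 + 24*(-23) - 23*28) = 4113 + (28 - 552 - 644) = 4113 - 1168 = 2945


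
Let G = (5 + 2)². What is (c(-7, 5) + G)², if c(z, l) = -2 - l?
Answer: 1764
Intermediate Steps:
G = 49 (G = 7² = 49)
(c(-7, 5) + G)² = ((-2 - 1*5) + 49)² = ((-2 - 5) + 49)² = (-7 + 49)² = 42² = 1764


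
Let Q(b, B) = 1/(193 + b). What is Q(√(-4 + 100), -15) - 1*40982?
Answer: -1522604053/37153 - 4*√6/37153 ≈ -40982.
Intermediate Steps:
Q(√(-4 + 100), -15) - 1*40982 = 1/(193 + √(-4 + 100)) - 1*40982 = 1/(193 + √96) - 40982 = 1/(193 + 4*√6) - 40982 = -40982 + 1/(193 + 4*√6)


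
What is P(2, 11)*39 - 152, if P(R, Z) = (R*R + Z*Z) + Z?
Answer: 5152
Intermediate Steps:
P(R, Z) = Z + R² + Z² (P(R, Z) = (R² + Z²) + Z = Z + R² + Z²)
P(2, 11)*39 - 152 = (11 + 2² + 11²)*39 - 152 = (11 + 4 + 121)*39 - 152 = 136*39 - 152 = 5304 - 152 = 5152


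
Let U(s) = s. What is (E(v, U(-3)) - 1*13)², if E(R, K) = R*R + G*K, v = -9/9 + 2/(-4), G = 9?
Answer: 22801/16 ≈ 1425.1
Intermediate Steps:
v = -3/2 (v = -9*⅑ + 2*(-¼) = -1 - ½ = -3/2 ≈ -1.5000)
E(R, K) = R² + 9*K (E(R, K) = R*R + 9*K = R² + 9*K)
(E(v, U(-3)) - 1*13)² = (((-3/2)² + 9*(-3)) - 1*13)² = ((9/4 - 27) - 13)² = (-99/4 - 13)² = (-151/4)² = 22801/16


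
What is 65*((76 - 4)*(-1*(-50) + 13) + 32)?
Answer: 296920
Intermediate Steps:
65*((76 - 4)*(-1*(-50) + 13) + 32) = 65*(72*(50 + 13) + 32) = 65*(72*63 + 32) = 65*(4536 + 32) = 65*4568 = 296920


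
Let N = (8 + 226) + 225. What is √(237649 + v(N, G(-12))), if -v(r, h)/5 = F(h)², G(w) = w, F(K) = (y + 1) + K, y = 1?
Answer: √237149 ≈ 486.98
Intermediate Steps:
N = 459 (N = 234 + 225 = 459)
F(K) = 2 + K (F(K) = (1 + 1) + K = 2 + K)
v(r, h) = -5*(2 + h)²
√(237649 + v(N, G(-12))) = √(237649 - 5*(2 - 12)²) = √(237649 - 5*(-10)²) = √(237649 - 5*100) = √(237649 - 500) = √237149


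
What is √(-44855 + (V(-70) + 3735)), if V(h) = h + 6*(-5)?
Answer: 6*I*√1145 ≈ 203.03*I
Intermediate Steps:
V(h) = -30 + h (V(h) = h - 30 = -30 + h)
√(-44855 + (V(-70) + 3735)) = √(-44855 + ((-30 - 70) + 3735)) = √(-44855 + (-100 + 3735)) = √(-44855 + 3635) = √(-41220) = 6*I*√1145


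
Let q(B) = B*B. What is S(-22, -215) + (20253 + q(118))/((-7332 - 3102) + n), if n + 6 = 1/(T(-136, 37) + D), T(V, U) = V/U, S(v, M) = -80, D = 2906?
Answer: -8487174142/101919073 ≈ -83.274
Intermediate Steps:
q(B) = B**2
n = -644279/107386 (n = -6 + 1/(-136/37 + 2906) = -6 + 1/(107386/37) = -6 + 37/107386 = -644279/107386 ≈ -5.9997)
S(-22, -215) + (20253 + q(118))/((-7332 - 3102) + n) = -80 + (20253 + 118**2)/((-7332 - 3102) - 644279/107386) = -80 + (20253 + 13924)/(-10434 - 644279/107386) = -80 + 34177/(-1121109803/107386) = -80 + 34177*(-107386/1121109803) = -80 - 333648302/101919073 = -8487174142/101919073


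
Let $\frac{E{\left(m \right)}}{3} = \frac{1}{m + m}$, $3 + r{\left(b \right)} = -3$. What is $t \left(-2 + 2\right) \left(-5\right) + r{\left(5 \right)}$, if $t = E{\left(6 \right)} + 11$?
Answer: $-6$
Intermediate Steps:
$r{\left(b \right)} = -6$ ($r{\left(b \right)} = -3 - 3 = -6$)
$E{\left(m \right)} = \frac{3}{2 m}$ ($E{\left(m \right)} = \frac{3}{m + m} = \frac{3}{2 m}$)
$t = \frac{45}{4}$ ($t = \frac{3}{2 \cdot 6} + 11 = \frac{3}{2} \cdot \frac{1}{6} + 11 = \frac{1}{4} + 11 = \frac{45}{4} \approx 11.25$)
$t \left(-2 + 2\right) \left(-5\right) + r{\left(5 \right)} = \frac{45 \left(-2 + 2\right) \left(-5\right)}{4} - 6 = \frac{45 \cdot 0 \left(-5\right)}{4} - 6 = \frac{45}{4} \cdot 0 - 6 = 0 - 6 = -6$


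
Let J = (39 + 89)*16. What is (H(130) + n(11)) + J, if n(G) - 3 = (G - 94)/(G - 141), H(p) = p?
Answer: 283613/130 ≈ 2181.6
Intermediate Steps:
n(G) = 3 + (-94 + G)/(-141 + G) (n(G) = 3 + (G - 94)/(G - 141) = 3 + (-94 + G)/(-141 + G))
J = 2048 (J = 128*16 = 2048)
(H(130) + n(11)) + J = (130 + (-517 + 4*11)/(-141 + 11)) + 2048 = (130 + (-517 + 44)/(-130)) + 2048 = (130 - 1/130*(-473)) + 2048 = (130 + 473/130) + 2048 = 17373/130 + 2048 = 283613/130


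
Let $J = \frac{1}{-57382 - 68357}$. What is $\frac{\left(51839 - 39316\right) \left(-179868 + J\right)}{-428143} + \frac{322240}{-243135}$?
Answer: $\frac{509960550125415071}{96955525091277} \approx 5259.7$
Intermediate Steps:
$J = - \frac{1}{125739}$ ($J = \frac{1}{-125739} = - \frac{1}{125739} \approx -7.953 \cdot 10^{-6}$)
$\frac{\left(51839 - 39316\right) \left(-179868 + J\right)}{-428143} + \frac{322240}{-243135} = \frac{\left(51839 - 39316\right) \left(-179868 - \frac{1}{125739}\right)}{-428143} + \frac{322240}{-243135} = 12523 \left(- \frac{22616422453}{125739}\right) \left(- \frac{1}{428143}\right) + 322240 \left(- \frac{1}{243135}\right) = \left(- \frac{283225458378919}{125739}\right) \left(- \frac{1}{428143}\right) - \frac{64448}{48627} = \frac{283225458378919}{53834272677} - \frac{64448}{48627} = \frac{509960550125415071}{96955525091277}$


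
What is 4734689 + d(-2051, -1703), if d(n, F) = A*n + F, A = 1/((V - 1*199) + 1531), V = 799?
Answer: 10085991115/2131 ≈ 4.7330e+6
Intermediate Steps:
A = 1/2131 (A = 1/((799 - 1*199) + 1531) = 1/((799 - 199) + 1531) = 1/(600 + 1531) = 1/2131 ≈ 0.00046926)
d(n, F) = F + n/2131 (d(n, F) = n/2131 + F = F + n/2131)
4734689 + d(-2051, -1703) = 4734689 + (-1703 + (1/2131)*(-2051)) = 4734689 + (-1703 - 2051/2131) = 4734689 - 3631144/2131 = 10085991115/2131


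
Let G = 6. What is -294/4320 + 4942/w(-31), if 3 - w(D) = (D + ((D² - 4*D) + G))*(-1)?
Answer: 3506153/765360 ≈ 4.5810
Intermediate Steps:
w(D) = 9 + D² - 3*D (w(D) = 3 - (D + ((D² - 4*D) + 6))*(-1) = 3 - (D + (6 + D² - 4*D))*(-1) = 3 - (6 + D² - 3*D)*(-1) = 3 - (-6 - D² + 3*D) = 3 + (6 + D² - 3*D) = 9 + D² - 3*D)
-294/4320 + 4942/w(-31) = -294/4320 + 4942/(9 + (-31)² - 3*(-31)) = -294*1/4320 + 4942/(9 + 961 + 93) = -49/720 + 4942/1063 = 3506153/765360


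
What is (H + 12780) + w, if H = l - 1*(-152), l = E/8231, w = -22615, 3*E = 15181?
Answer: -239087138/24693 ≈ -9682.4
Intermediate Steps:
E = 15181/3 (E = (1/3)*15181 = 15181/3 ≈ 5060.3)
l = 15181/24693 (l = (15181/3)/8231 = (15181/3)*(1/8231) = 15181/24693 ≈ 0.61479)
H = 3768517/24693 (H = 15181/24693 - 1*(-152) = 15181/24693 + 152 = 3768517/24693 ≈ 152.61)
(H + 12780) + w = (3768517/24693 + 12780) - 22615 = 319345057/24693 - 22615 = -239087138/24693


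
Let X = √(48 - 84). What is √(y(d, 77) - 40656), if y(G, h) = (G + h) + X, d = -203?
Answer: √(-40782 + 6*I) ≈ 0.015 + 201.95*I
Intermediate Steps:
X = 6*I (X = √(-36) = 6*I ≈ 6.0*I)
y(G, h) = G + h + 6*I (y(G, h) = (G + h) + 6*I = G + h + 6*I)
√(y(d, 77) - 40656) = √((-203 + 77 + 6*I) - 40656) = √((-126 + 6*I) - 40656) = √(-40782 + 6*I)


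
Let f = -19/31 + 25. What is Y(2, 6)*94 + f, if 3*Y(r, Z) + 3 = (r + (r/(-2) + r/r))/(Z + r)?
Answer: -11491/186 ≈ -61.780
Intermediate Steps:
f = 756/31 (f = -19*1/31 + 25 = -19/31 + 25 = 756/31 ≈ 24.387)
Y(r, Z) = -1 + (1 + r/2)/(3*(Z + r)) (Y(r, Z) = -1 + ((r + (r/(-2) + r/r))/(Z + r))/3 = -1 + ((r + (r*(-½) + 1))/(Z + r))/3 = -1 + ((r + (-r/2 + 1))/(Z + r))/3 = -1 + ((r + (1 - r/2))/(Z + r))/3 = -1 + ((1 + r/2)/(Z + r))/3 = -1 + (1 + r/2)/(3*(Z + r)))
Y(2, 6)*94 + f = ((⅓ - 1*6 - ⅚*2)/(6 + 2))*94 + 756/31 = ((⅓ - 6 - 5/3)/8)*94 + 756/31 = ((⅛)*(-22/3))*94 + 756/31 = -11/12*94 + 756/31 = -517/6 + 756/31 = -11491/186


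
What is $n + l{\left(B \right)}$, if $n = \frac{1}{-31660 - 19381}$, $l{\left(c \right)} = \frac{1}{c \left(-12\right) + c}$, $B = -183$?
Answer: $\frac{49028}{102745533} \approx 0.00047718$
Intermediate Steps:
$l{\left(c \right)} = - \frac{1}{11 c}$ ($l{\left(c \right)} = \frac{1}{- 12 c + c} = \frac{1}{\left(-11\right) c} = - \frac{1}{11 c}$)
$n = - \frac{1}{51041}$ ($n = \frac{1}{-51041} = - \frac{1}{51041} \approx -1.9592 \cdot 10^{-5}$)
$n + l{\left(B \right)} = - \frac{1}{51041} - \frac{1}{11 \left(-183\right)} = - \frac{1}{51041} - - \frac{1}{2013} = - \frac{1}{51041} + \frac{1}{2013} = \frac{49028}{102745533}$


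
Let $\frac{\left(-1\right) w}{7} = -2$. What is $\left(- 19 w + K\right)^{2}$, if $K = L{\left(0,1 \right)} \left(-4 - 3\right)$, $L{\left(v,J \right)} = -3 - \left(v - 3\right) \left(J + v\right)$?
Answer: $70756$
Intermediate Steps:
$L{\left(v,J \right)} = -3 - \left(-3 + v\right) \left(J + v\right)$
$K = 0$ ($K = \left(-3 - 0^{2} + 3 \cdot 1 + 3 \cdot 0 - 1 \cdot 0\right) \left(-4 - 3\right) = \left(-3 - 0 + 3 + 0 + 0\right) \left(-7\right) = \left(-3 + 0 + 3 + 0 + 0\right) \left(-7\right) = 0 \left(-7\right) = 0$)
$w = 14$ ($w = \left(-7\right) \left(-2\right) = 14$)
$\left(- 19 w + K\right)^{2} = \left(\left(-19\right) 14 + 0\right)^{2} = \left(-266 + 0\right)^{2} = \left(-266\right)^{2} = 70756$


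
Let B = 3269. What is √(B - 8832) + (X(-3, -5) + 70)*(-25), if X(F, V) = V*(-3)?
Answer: -2125 + I*√5563 ≈ -2125.0 + 74.586*I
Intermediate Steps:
X(F, V) = -3*V
√(B - 8832) + (X(-3, -5) + 70)*(-25) = √(3269 - 8832) + (-3*(-5) + 70)*(-25) = √(-5563) + (15 + 70)*(-25) = I*√5563 + 85*(-25) = I*√5563 - 2125 = -2125 + I*√5563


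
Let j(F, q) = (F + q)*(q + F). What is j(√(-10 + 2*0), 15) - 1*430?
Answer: -215 + 30*I*√10 ≈ -215.0 + 94.868*I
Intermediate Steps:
j(F, q) = (F + q)² (j(F, q) = (F + q)*(F + q) = (F + q)²)
j(√(-10 + 2*0), 15) - 1*430 = (√(-10 + 2*0) + 15)² - 1*430 = (√(-10 + 0) + 15)² - 430 = (√(-10) + 15)² - 430 = (I*√10 + 15)² - 430 = (15 + I*√10)² - 430 = -430 + (15 + I*√10)²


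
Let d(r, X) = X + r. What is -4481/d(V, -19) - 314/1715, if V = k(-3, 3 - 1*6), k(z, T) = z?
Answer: 7678007/37730 ≈ 203.50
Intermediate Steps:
V = -3
-4481/d(V, -19) - 314/1715 = -4481/(-19 - 3) - 314/1715 = -4481/(-22) - 314*1/1715 = -4481*(-1/22) - 314/1715 = 4481/22 - 314/1715 = 7678007/37730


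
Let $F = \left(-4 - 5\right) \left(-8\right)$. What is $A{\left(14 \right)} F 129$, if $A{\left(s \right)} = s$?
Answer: $130032$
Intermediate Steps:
$F = 72$ ($F = \left(-4 - 5\right) \left(-8\right) = \left(-9\right) \left(-8\right) = 72$)
$A{\left(14 \right)} F 129 = 14 \cdot 72 \cdot 129 = 1008 \cdot 129 = 130032$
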